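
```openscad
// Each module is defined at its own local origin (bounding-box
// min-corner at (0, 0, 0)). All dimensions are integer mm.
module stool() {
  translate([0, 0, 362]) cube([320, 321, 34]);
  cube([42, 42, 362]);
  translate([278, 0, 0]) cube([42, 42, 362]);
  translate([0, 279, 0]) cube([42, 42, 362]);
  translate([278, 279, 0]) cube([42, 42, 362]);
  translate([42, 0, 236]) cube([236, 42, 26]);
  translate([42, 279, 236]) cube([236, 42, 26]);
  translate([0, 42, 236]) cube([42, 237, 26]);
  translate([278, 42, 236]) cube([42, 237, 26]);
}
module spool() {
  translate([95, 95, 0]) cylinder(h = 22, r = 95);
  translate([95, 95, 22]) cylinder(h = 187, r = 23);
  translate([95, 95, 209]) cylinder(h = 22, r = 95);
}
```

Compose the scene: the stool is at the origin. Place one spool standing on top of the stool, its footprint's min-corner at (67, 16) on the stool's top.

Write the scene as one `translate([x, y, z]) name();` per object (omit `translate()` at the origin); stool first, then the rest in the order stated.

stool();
translate([67, 16, 396]) spool();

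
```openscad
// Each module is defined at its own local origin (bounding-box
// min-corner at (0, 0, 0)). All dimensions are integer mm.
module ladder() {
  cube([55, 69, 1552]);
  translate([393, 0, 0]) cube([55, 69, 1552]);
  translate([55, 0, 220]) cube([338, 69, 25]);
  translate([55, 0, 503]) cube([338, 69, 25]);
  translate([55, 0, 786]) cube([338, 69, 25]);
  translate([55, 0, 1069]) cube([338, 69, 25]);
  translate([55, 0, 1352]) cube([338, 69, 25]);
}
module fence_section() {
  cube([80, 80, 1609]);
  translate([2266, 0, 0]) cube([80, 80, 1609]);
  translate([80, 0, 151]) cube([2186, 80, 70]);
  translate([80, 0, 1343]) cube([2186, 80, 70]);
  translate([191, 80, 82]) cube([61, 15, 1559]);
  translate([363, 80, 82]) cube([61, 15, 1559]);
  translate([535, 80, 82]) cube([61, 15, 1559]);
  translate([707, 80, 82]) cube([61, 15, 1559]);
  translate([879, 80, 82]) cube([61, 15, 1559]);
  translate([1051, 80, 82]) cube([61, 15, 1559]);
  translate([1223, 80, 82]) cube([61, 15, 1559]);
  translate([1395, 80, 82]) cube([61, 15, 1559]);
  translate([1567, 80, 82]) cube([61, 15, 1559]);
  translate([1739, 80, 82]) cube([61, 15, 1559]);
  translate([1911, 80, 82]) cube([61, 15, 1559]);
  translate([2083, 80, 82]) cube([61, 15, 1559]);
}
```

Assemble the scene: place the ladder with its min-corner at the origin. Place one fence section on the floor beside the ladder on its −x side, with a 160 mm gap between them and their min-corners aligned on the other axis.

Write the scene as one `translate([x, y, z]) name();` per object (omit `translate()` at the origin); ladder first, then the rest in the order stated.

ladder();
translate([-2506, 0, 0]) fence_section();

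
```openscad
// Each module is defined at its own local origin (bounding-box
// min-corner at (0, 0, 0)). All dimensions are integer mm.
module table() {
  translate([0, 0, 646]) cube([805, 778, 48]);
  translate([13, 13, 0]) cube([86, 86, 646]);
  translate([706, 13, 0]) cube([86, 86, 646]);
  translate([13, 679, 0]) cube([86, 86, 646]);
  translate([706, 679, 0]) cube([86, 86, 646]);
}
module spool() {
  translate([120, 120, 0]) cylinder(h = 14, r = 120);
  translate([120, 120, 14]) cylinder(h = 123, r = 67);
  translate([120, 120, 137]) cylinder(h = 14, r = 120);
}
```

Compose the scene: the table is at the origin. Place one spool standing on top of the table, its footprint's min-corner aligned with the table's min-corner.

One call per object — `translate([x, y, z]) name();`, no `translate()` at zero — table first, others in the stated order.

table();
translate([0, 0, 694]) spool();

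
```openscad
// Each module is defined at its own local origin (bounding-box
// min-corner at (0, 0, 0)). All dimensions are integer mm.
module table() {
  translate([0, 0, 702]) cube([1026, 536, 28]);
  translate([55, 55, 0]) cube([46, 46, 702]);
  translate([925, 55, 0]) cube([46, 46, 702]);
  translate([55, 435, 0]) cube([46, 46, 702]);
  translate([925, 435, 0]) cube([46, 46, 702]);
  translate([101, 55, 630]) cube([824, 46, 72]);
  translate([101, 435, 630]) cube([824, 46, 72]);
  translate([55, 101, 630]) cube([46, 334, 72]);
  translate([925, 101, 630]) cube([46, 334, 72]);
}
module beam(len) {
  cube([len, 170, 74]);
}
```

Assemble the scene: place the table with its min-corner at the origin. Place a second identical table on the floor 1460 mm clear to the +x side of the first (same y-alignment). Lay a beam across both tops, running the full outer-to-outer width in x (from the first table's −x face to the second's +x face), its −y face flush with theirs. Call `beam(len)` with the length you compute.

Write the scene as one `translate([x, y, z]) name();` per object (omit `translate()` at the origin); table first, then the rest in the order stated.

table();
translate([2486, 0, 0]) table();
translate([0, 0, 730]) beam(3512);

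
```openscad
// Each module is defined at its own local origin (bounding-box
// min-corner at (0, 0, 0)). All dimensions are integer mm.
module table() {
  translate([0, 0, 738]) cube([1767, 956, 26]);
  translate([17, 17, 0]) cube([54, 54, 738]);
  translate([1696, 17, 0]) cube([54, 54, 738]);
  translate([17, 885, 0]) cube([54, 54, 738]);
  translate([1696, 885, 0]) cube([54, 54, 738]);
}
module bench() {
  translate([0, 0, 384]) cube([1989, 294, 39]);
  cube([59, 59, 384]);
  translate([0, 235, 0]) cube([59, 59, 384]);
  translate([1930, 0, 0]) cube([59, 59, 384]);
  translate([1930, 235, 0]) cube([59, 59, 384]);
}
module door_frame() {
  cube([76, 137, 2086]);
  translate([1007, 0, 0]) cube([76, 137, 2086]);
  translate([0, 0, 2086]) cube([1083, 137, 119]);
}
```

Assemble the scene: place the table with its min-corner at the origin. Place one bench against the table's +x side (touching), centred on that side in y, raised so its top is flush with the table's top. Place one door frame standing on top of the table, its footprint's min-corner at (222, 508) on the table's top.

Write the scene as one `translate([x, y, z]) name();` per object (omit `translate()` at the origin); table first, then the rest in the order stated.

table();
translate([1767, 331, 341]) bench();
translate([222, 508, 764]) door_frame();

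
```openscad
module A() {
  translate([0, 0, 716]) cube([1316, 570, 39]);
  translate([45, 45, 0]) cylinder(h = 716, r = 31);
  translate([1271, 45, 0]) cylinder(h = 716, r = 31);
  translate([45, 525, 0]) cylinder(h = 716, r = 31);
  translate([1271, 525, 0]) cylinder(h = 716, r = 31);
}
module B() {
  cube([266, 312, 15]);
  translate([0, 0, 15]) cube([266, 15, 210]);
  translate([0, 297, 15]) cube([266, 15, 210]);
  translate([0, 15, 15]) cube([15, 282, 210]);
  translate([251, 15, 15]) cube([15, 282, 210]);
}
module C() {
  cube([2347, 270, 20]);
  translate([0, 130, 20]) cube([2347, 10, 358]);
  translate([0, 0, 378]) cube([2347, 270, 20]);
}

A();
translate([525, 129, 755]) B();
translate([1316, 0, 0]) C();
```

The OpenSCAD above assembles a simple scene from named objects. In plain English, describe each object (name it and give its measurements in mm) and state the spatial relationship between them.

A is a table: top 1316 mm (x) × 570 mm (y), 39 mm thick, upper face at z = 755 mm, on four round legs of 62 mm diameter, each leg's bounding box inset 14 mm from the nearest pair of top edges, running from z = 0 to the bottom of the top.

B is an open-topped rectangular box: outside dimensions 266×312×225 mm, with a uniform wall and base thickness of 15 mm. The base is a full 266×312 slab on the floor; four walls sit on top of the base. The front and back walls (the −y and +y sides) span the full width; the two side walls fit between them.

C is an I-beam lying along x, 2347 mm long. Overall section height 398 mm. Two flanges 270 mm wide (y) and 20 mm thick, one on the floor and one at the top; a web 10 mm thick runs between them, centred on the flange width.

The open box is on top of the table, centred. The I-beam is against the table's +x side, with their −y faces flush.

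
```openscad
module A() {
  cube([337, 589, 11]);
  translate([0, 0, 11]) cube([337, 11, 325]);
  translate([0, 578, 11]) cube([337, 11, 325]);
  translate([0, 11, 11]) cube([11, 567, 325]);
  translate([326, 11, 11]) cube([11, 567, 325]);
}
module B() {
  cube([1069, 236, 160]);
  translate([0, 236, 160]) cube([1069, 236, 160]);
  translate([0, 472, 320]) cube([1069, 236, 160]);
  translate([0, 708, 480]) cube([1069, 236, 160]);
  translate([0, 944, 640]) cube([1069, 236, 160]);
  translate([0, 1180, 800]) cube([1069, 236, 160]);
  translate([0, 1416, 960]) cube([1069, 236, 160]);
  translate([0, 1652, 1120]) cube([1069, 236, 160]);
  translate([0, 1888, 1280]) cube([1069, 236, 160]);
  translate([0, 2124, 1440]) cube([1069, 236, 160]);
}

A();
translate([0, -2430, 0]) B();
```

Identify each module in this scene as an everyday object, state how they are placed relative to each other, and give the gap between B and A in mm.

The staircase's nearest face is 70 mm from the open box's −y face.

A is an open box. B is a staircase. The staircase is on the floor beside the open box on its −y side. The gap between the staircase and the open box is 70 mm.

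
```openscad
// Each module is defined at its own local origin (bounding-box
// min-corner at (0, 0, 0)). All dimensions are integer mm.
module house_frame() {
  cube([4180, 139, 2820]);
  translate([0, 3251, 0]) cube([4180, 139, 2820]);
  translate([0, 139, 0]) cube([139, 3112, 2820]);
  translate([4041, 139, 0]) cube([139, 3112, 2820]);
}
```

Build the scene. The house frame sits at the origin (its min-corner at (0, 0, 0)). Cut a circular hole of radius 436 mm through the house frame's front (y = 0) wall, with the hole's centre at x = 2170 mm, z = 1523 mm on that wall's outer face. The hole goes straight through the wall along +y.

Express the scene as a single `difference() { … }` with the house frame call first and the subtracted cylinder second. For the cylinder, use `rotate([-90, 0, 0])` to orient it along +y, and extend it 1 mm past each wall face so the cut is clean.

difference() {
  house_frame();
  translate([2170, -1, 1523]) rotate([-90, 0, 0]) cylinder(h = 141, r = 436);
}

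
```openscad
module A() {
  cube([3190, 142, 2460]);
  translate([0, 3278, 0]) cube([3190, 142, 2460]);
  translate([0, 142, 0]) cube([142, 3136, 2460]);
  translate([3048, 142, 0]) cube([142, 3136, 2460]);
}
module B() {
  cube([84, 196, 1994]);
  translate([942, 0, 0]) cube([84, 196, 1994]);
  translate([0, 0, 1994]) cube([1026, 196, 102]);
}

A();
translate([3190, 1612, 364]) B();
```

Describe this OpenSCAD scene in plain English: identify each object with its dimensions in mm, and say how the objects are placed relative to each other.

A is the wall frame of a small rectangular building: four walls, each 2460 mm tall and 142 mm thick, enclosing a footprint 3190 mm (x) by 3420 mm (y) outside-to-outside, with no floor or roof. The front and back walls (the −y and +y sides) span the full width; the two side walls fit between them.

B is a rectangular door frame: two vertical jambs of 84×196 mm section, 1994 mm tall, with a clear opening 858 mm wide between their inner faces. A header 102 mm tall and 196 mm deep lies on top of the jambs and spans the full outside width.

The door frame is beside the house frame with their tops flush at z = 2460.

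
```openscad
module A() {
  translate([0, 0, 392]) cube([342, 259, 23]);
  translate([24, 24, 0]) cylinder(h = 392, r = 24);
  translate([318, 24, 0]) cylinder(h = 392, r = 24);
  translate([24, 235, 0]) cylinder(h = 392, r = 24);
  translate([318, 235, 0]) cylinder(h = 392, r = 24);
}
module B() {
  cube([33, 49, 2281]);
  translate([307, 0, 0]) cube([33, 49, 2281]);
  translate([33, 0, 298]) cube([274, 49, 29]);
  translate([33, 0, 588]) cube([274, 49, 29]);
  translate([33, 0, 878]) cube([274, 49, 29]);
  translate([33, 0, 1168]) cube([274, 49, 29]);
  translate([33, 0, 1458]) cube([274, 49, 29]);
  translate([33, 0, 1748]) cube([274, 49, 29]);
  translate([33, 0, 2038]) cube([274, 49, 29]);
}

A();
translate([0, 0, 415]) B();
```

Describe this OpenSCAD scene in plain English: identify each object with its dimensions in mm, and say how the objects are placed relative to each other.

A is a simple wooden stool: a rectangular seat 342 mm (x) by 259 mm (y), 23 mm thick, top face at z = 415 mm, on four round legs, each 48 mm in diameter. The legs rest on z = 0, each leg's axis is inset half a diameter from the nearest pair of seat edges (so the leg's bounding box is flush with the corner).

B is a wooden ladder with two side rails of 33×49 mm section and 2281 mm height, set 340 mm apart overall. Between them run 7 rectangular rungs (49 mm deep, 29 mm thick), front faces flush with the rails' −y face. The bottom of the first rung is 298 mm above the floor and each subsequent rung is 290 mm higher than the one below.

The ladder is on top of the stool.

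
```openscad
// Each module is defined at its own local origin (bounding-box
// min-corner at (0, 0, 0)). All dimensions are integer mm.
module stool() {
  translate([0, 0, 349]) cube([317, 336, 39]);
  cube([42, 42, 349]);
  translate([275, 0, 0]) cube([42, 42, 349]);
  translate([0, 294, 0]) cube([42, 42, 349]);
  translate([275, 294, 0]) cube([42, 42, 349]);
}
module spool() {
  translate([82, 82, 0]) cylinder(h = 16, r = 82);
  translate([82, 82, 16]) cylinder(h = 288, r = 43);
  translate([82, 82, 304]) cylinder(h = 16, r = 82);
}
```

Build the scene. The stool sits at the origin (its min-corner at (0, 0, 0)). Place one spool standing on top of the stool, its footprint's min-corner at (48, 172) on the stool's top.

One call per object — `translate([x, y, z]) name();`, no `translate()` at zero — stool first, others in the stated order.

stool();
translate([48, 172, 388]) spool();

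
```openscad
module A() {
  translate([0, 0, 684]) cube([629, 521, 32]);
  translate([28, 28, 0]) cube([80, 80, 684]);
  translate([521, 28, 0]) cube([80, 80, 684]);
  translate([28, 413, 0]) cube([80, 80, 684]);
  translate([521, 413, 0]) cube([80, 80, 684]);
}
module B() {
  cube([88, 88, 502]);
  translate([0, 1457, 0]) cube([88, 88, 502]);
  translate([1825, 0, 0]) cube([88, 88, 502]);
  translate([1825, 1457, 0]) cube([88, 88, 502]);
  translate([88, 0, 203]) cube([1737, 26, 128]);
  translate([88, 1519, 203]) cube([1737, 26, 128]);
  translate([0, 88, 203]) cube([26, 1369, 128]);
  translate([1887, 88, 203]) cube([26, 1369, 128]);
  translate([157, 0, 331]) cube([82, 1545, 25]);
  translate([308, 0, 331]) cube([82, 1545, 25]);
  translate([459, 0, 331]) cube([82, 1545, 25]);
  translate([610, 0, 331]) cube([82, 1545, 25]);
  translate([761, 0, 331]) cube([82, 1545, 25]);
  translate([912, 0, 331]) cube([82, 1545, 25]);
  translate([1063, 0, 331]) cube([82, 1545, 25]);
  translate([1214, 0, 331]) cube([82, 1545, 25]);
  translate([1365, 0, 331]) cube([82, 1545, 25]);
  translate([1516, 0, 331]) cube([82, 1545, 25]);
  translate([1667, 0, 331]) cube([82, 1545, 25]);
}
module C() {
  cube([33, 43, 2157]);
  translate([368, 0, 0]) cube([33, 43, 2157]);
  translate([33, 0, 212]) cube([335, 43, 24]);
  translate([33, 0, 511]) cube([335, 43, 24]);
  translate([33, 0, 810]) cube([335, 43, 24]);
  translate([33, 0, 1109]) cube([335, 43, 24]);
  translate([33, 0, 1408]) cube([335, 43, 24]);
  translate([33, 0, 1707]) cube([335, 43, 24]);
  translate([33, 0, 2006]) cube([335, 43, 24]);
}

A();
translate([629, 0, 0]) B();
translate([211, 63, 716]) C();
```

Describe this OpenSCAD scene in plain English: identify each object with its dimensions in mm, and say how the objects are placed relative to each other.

A is a rectangular dining table. The top is 629×521×32 mm with its upper surface at z = 716 mm. It stands on four 80×80 mm square legs, each inset 28 mm from the nearest pair of top edges, running from the floor to the underside of the top.

B is a bed frame 1913 mm long (x) by 1545 mm wide (y). Four 88×88 mm corner posts, 502 mm tall, at the corners of the footprint. Four rails of 26 mm thickness and 128 mm height run between adjacent posts with their undersides at z = 203 mm, their outer faces flush with the outside of the frame (the two x-running rails run between the posts' inner faces; the two y-running rails run between the posts' inner faces). 11 slats, each 82 mm wide (x) and 25 mm thick, lie across the top of the two x-running rails, running the full 1545 mm width of the frame in y; the slats are evenly spaced along x between the inner faces of the end posts with equal gaps (rounded down to the nearest mm) at the −x end and between each pair — any rounding remainder accumulates at the +x end.

C is a straight ladder. Two 33×43 mm vertical rails, 2157 mm tall, stand 401 mm apart (outside-to-outside) with their front faces coplanar on the −y side. 7 rungs, each 43 mm deep and 24 mm tall, span between the inner faces of the rails, front faces flush with the rails. The lowest rung's underside is at z = 212 mm and rungs are spaced 299 mm apart (underside to underside).

The bed frame is against the table's +x side, with their −y faces flush. The ladder is on top of the table.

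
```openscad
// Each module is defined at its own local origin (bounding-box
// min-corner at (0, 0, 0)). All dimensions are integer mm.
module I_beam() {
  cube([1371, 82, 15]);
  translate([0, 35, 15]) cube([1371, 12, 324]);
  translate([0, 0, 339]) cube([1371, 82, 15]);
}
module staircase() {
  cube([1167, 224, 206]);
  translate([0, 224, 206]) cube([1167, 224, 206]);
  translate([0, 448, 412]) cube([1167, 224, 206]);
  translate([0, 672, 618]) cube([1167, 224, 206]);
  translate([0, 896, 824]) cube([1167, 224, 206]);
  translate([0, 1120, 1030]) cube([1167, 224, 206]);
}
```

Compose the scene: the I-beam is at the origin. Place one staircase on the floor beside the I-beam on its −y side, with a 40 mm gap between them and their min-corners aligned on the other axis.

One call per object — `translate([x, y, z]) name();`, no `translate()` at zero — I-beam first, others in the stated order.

I_beam();
translate([0, -1384, 0]) staircase();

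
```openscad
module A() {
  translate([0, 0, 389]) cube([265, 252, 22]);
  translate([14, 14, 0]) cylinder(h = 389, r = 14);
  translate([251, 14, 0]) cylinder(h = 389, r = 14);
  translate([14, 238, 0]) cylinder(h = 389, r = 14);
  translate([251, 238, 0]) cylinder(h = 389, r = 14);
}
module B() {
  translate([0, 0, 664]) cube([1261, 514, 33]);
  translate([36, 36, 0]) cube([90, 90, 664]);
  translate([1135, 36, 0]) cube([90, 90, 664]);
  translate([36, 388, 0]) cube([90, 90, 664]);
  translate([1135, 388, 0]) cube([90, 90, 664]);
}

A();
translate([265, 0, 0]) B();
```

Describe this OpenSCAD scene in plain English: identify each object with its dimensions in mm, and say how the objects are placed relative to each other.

A is a four-legged stool. The seat is 265×252 mm, 22 mm thick, top at z = 411 mm. It stands on four round legs, each 28 mm in diameter, from z = 0 to the seat underside, each leg's axis is inset half a diameter from the nearest pair of seat edges (so the leg's bounding box is flush with the corner).

B is a table: top 1261 mm (x) × 514 mm (y), 33 mm thick, upper face at z = 697 mm, on four 90×90 mm square legs, each inset 36 mm from the nearest pair of top edges, running from z = 0 to the bottom of the top.

The table is against the stool's +x side, with their −y faces flush.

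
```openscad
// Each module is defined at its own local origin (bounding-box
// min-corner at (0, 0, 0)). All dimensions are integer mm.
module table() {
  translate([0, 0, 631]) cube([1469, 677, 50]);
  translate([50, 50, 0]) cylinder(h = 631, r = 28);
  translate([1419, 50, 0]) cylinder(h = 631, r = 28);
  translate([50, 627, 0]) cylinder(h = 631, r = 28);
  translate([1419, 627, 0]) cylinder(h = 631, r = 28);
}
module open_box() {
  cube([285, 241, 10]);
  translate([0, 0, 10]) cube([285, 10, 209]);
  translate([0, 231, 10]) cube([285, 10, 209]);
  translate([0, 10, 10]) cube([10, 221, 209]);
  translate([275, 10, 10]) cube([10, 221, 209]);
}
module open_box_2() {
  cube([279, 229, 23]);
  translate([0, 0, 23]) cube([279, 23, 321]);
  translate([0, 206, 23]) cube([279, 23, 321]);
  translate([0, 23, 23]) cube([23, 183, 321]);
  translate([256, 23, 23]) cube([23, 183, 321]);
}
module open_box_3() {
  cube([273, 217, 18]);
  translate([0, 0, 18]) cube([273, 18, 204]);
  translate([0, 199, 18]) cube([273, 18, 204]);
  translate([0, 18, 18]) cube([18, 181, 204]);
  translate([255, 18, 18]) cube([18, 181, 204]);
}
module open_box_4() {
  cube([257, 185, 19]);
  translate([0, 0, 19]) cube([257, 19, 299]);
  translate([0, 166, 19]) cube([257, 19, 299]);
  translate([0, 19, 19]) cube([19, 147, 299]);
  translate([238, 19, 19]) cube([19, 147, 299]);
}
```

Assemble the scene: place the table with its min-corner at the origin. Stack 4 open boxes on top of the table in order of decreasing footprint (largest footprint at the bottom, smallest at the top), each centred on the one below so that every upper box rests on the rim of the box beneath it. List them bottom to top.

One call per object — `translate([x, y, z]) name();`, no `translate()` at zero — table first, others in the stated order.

table();
translate([592, 218, 681]) open_box();
translate([595, 224, 900]) open_box_2();
translate([598, 230, 1244]) open_box_3();
translate([606, 246, 1466]) open_box_4();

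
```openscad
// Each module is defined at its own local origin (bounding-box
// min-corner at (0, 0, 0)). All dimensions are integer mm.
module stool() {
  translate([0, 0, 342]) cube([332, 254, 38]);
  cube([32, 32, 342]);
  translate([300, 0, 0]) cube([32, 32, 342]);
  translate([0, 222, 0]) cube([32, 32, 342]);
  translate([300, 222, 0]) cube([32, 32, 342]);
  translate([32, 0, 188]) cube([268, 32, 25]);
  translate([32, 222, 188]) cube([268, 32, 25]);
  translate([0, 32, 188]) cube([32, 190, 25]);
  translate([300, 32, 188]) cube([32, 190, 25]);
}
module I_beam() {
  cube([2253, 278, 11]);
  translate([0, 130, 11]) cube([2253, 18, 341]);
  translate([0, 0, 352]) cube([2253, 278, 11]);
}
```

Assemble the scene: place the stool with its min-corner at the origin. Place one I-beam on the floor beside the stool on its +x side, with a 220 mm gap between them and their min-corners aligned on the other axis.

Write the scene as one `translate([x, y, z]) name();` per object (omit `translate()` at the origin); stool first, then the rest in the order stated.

stool();
translate([552, 0, 0]) I_beam();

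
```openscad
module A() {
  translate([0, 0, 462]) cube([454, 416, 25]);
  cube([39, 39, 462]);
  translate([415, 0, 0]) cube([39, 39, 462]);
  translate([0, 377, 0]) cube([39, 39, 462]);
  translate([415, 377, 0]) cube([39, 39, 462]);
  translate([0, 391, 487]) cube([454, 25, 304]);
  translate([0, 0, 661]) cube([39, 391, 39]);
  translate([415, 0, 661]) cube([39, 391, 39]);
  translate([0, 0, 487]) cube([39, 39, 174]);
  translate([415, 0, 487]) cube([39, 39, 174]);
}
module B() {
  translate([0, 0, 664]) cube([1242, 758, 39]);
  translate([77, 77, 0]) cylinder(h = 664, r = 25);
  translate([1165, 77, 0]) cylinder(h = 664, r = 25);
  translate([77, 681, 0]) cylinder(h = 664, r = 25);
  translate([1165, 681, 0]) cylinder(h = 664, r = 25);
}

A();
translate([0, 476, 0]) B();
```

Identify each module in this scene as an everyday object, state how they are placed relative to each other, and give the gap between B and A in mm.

The table's nearest face is 60 mm from the chair's +y face.

A is a chair. B is a table. The table is on the floor beside the chair on its +y side. The gap between the table and the chair is 60 mm.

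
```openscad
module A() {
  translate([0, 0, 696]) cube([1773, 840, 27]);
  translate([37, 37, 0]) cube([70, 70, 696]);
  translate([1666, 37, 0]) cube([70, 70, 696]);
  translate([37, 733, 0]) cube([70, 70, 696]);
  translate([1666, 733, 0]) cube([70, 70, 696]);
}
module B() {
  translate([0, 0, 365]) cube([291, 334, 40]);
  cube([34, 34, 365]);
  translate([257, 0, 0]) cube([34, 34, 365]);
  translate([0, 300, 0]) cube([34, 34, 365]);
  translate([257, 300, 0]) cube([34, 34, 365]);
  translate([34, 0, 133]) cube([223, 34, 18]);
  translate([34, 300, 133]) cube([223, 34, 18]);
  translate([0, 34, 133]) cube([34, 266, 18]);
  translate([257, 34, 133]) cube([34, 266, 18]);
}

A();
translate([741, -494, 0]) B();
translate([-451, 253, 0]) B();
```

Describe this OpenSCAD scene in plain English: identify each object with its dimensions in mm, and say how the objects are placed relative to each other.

A is a rectangular dining table. The top is 1773×840×27 mm with its upper surface at z = 723 mm. It stands on four 70×70 mm square legs, each inset 37 mm from the nearest pair of top edges, running from the floor to the underside of the top.

B is a four-legged stool. The seat is a 291×334×40 mm slab whose top surface is at z = 405 mm; four square legs, each 34×34 mm in cross-section, run from the floor (z = 0) to the underside of the seat, each flush with a corner of the seat. Four stretchers, 34 mm wide and 18 mm tall, connect adjacent legs with their undersides at z = 133 mm, each running between the inner faces of the legs it joins and aligned with the legs' outer faces on the other axis.

Two stools sit around the table at the −y, −x sides.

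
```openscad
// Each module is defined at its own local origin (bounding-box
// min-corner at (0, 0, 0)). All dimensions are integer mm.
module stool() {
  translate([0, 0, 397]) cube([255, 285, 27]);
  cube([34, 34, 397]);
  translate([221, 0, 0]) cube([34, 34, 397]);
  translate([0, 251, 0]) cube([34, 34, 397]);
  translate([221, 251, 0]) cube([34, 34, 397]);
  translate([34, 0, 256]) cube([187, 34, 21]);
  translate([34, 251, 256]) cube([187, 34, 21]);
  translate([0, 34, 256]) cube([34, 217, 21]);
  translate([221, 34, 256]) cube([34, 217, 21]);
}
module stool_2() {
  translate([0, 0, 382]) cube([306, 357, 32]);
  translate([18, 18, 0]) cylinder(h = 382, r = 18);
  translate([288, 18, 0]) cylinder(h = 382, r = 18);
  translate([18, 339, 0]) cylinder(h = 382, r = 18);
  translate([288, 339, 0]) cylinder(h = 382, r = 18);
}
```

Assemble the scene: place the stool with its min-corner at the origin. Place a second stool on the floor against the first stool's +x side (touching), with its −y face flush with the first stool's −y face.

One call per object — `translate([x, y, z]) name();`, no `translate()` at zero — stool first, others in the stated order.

stool();
translate([255, 0, 0]) stool_2();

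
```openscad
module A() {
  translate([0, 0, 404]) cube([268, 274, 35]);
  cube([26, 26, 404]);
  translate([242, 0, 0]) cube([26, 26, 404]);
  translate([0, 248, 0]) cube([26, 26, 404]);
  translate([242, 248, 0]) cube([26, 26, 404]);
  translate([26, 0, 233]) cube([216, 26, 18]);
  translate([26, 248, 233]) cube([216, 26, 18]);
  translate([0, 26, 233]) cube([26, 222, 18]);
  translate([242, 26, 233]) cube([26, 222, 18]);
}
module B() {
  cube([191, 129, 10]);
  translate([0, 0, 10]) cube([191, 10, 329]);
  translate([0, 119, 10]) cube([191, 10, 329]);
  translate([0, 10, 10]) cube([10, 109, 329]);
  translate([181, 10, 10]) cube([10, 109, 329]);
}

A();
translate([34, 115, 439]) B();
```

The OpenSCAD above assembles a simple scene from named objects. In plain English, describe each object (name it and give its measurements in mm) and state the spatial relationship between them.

A is a simple wooden stool: a rectangular seat 268 mm (x) by 274 mm (y), 35 mm thick, top face at z = 439 mm, on four square legs, each 26×26 mm in cross-section. The legs rest on z = 0, each flush with a corner of the seat. Four stretchers, 26 mm wide and 18 mm tall, connect adjacent legs with their undersides at z = 233 mm, each running between the inner faces of the legs it joins and aligned with the legs' outer faces on the other axis.

B is an open-topped rectangular box: outside dimensions 191×129×339 mm, with a uniform wall and base thickness of 10 mm. The base is a full 191×129 slab on the floor; four walls sit on top of the base. The front and back walls (the −y and +y sides) span the full width; the two side walls fit between them.

The open box is on top of the stool.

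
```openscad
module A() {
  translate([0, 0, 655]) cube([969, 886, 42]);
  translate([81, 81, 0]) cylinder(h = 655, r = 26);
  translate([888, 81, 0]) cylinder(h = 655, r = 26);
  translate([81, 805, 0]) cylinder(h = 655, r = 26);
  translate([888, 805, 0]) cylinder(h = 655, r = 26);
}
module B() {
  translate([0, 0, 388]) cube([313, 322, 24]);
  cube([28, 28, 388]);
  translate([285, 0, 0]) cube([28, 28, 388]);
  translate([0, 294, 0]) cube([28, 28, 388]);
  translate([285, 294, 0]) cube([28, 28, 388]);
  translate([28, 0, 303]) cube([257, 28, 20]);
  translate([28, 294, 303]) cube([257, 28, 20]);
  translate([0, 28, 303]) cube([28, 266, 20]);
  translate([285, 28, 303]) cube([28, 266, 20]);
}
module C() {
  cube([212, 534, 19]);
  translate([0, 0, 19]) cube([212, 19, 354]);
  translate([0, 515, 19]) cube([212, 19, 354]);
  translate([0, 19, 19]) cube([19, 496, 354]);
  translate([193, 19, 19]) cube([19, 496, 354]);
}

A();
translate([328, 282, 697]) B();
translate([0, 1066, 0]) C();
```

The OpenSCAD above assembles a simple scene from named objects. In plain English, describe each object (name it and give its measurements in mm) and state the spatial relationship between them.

A is a table: top 969 mm (x) × 886 mm (y), 42 mm thick, upper face at z = 697 mm, on four round legs of 52 mm diameter, each leg's bounding box inset 55 mm from the nearest pair of top edges, running from z = 0 to the bottom of the top.

B is a simple wooden stool: a rectangular seat 313 mm (x) by 322 mm (y), 24 mm thick, top face at z = 412 mm, on four square legs, each 28×28 mm in cross-section. The legs rest on z = 0, each flush with a corner of the seat. Four stretchers, 28 mm wide and 20 mm tall, connect adjacent legs with their undersides at z = 303 mm, each running between the inner faces of the legs it joins and aligned with the legs' outer faces on the other axis.

C is an open-topped rectangular box: outside dimensions 212×534×373 mm, with a uniform wall and base thickness of 19 mm. The base is a full 212×534 slab on the floor; four walls sit on top of the base. The front and back walls (the −y and +y sides) span the full width; the two side walls fit between them.

The stool is on top of the table, centred. The open box is on the floor beside the table on its +y side.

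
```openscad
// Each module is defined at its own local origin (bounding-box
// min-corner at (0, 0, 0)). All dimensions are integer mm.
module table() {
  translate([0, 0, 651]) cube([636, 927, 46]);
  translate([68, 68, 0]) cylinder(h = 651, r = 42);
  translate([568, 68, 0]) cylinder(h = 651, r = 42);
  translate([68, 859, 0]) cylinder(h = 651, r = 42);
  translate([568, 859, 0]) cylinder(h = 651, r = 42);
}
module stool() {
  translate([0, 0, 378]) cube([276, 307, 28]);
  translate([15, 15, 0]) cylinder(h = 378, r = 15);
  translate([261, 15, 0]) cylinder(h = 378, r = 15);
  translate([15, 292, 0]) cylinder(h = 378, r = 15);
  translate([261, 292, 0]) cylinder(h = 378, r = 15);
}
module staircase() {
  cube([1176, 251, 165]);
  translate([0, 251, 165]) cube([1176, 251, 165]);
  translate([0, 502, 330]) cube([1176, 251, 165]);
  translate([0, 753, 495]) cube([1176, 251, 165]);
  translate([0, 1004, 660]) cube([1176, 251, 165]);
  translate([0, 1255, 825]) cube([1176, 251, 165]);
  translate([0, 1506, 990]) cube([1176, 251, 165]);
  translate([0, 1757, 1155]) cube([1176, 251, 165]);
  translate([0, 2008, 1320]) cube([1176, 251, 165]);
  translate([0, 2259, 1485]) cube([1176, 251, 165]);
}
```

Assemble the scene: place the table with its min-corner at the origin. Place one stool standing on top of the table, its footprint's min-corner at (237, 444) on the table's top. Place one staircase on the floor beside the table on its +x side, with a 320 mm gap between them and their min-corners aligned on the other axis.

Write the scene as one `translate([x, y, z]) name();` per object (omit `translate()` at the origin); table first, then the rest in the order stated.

table();
translate([237, 444, 697]) stool();
translate([956, 0, 0]) staircase();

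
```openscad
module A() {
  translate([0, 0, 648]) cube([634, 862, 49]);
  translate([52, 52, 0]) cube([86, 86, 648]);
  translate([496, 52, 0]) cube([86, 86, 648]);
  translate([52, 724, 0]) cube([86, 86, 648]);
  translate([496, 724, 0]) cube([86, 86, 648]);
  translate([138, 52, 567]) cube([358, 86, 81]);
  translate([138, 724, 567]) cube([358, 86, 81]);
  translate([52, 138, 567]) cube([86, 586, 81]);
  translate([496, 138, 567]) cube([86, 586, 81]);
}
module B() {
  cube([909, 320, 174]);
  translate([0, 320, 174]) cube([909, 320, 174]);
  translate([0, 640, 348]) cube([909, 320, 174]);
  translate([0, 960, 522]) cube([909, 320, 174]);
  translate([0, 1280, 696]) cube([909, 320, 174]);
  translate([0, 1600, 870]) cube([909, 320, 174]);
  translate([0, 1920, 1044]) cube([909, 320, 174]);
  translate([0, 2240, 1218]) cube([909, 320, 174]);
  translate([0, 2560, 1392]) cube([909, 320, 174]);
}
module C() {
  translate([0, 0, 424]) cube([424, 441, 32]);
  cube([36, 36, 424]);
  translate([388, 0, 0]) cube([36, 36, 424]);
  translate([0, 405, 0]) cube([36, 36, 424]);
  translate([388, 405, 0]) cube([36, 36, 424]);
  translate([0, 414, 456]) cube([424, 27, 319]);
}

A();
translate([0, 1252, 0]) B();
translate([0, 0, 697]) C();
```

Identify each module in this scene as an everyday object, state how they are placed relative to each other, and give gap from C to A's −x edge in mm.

The chair's min-x is at 0; the table's min-x is 0; gap = 0 mm.

A is a table. B is a staircase. C is a chair. The staircase is on the floor beside the table on its +y side. The chair is on top of the table. The gap from the chair to the table's −x edge is 0 mm.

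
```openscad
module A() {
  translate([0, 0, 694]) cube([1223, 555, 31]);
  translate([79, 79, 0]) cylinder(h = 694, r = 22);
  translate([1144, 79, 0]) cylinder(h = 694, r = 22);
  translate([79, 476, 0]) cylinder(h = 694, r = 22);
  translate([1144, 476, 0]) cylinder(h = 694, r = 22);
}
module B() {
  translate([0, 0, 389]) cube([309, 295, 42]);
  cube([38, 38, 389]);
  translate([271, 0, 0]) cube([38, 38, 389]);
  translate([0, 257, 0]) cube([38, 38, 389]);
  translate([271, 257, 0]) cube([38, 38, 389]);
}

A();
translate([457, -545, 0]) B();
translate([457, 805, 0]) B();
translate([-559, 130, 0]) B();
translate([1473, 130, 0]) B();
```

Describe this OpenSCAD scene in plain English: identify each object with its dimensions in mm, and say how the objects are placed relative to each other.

A is a table with a 1223×555 mm rectangular top, 31 mm thick, top surface at z = 725 mm, supported by four round legs of 44 mm diameter, each leg's bounding box inset 57 mm from the nearest pair of top edges, running from the floor.

B is a four-legged stool. The seat is 309×295 mm, 42 mm thick, top at z = 431 mm. It stands on four square legs, each 38×38 mm in cross-section, from z = 0 to the seat underside, each flush with a corner of the seat.

Four stools sit around the table at the −y, +y, −x, +x sides.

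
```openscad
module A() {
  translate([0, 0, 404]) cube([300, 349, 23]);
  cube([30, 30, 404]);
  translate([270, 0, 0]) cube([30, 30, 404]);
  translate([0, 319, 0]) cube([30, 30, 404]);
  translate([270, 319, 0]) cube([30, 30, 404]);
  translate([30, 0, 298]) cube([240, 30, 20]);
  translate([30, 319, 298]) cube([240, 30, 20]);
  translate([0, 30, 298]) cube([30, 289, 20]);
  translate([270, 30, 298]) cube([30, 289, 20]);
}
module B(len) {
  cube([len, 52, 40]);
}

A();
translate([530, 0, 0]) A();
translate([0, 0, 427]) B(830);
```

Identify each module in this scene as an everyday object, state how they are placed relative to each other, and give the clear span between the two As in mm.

A is a stool. B is a beam. A beam spans the tops of two stools. The clear span between the two stools is 230 mm.

Second stool starts at x = 530; first ends at x = 300; clear span = 530 − 300 = 230 mm.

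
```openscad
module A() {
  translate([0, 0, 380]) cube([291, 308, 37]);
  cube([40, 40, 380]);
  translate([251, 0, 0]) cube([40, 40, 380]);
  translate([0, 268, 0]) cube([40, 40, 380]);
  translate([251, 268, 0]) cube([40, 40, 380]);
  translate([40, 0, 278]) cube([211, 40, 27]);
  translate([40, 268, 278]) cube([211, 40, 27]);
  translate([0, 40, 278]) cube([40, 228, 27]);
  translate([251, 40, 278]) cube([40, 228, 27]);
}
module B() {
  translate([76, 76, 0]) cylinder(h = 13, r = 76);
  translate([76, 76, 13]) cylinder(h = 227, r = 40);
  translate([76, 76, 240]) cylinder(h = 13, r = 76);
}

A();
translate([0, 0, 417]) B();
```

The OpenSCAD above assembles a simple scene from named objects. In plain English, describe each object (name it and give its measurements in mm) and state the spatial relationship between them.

A is a four-legged stool. The seat is a 291×308×37 mm slab whose top surface is at z = 417 mm; four square legs, each 40×40 mm in cross-section, run from the floor (z = 0) to the underside of the seat, each flush with a corner of the seat. Four stretchers, 40 mm wide and 27 mm tall, connect adjacent legs with their undersides at z = 278 mm, each running between the inner faces of the legs it joins and aligned with the legs' outer faces on the other axis.

B is a spool: two coaxial disc flanges of radius 76 mm and thickness 13 mm, joined by a core cylinder of radius 40 mm and height 227 mm. The lower flange rests on z = 0 and the three cylinders share a vertical axis.

The spool is on top of the stool.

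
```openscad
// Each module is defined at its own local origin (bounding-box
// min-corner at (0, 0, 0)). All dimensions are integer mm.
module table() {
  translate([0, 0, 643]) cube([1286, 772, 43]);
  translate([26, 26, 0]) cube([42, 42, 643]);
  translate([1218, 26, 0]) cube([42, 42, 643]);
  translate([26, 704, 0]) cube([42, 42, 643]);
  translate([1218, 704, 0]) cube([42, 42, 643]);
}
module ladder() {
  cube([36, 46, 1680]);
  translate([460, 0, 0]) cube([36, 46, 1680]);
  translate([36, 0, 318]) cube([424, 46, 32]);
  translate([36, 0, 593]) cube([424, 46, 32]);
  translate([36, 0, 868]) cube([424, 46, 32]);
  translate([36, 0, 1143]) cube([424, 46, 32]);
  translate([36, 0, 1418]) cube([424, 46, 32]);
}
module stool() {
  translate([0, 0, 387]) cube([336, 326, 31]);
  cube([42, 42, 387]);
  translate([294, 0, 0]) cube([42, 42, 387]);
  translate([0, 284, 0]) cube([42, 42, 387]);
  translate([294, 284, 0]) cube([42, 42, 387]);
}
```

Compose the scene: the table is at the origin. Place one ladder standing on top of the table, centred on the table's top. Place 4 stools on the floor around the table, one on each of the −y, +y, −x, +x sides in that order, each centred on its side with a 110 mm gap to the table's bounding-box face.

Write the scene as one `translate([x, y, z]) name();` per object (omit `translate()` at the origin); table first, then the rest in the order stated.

table();
translate([395, 363, 686]) ladder();
translate([475, -436, 0]) stool();
translate([475, 882, 0]) stool();
translate([-446, 223, 0]) stool();
translate([1396, 223, 0]) stool();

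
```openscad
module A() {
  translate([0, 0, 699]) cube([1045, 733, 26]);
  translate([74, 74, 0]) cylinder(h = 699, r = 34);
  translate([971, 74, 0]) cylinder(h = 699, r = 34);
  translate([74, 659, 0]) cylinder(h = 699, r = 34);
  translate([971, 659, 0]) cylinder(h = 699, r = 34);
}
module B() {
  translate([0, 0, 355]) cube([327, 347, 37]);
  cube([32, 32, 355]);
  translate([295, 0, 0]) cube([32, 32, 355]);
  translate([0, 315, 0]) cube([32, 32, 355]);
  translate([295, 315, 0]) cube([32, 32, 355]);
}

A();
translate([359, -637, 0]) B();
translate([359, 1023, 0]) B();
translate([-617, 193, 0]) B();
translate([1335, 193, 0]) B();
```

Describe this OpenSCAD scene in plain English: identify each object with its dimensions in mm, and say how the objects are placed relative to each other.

A is a table with a 1045×733 mm rectangular top, 26 mm thick, top surface at z = 725 mm, supported by four round legs of 68 mm diameter, each leg's bounding box inset 40 mm from the nearest pair of top edges, running from the floor.

B is a four-legged stool. The seat is a 327×347×37 mm slab whose top surface is at z = 392 mm; four square legs, each 32×32 mm in cross-section, run from the floor (z = 0) to the underside of the seat, each flush with a corner of the seat.

Four stools sit around the table at the −y, +y, −x, +x sides.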